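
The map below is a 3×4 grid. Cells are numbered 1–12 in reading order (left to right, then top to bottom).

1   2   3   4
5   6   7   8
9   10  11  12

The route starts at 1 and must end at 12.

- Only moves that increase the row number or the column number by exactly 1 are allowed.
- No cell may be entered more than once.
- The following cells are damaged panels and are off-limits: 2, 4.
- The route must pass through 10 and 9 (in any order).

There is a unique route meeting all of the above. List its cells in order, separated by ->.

1 -> 5 -> 9 -> 10 -> 11 -> 12

Moves only go right or down, so the column and row indices never decrease.
Route from 1: 2× down (reaching 9), 3× right (reaching 12) — 5 moves in all.
Check: all required cells visited.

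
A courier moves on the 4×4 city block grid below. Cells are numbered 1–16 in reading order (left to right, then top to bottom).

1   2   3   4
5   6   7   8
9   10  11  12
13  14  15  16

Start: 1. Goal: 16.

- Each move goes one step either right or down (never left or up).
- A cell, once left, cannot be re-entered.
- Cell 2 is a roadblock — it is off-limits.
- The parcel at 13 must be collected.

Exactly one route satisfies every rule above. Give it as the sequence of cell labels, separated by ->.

Moves only go right or down, so the column and row indices never decrease.
Route from 1: down 3 to 13, right 3 to 16 — 6 moves in all.
Check: all required cells visited.

1 -> 5 -> 9 -> 13 -> 14 -> 15 -> 16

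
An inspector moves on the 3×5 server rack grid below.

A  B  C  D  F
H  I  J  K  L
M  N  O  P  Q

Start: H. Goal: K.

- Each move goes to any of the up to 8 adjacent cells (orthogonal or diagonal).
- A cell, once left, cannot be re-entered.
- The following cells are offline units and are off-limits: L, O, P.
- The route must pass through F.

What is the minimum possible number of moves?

Any route passes through F somewhere between H and K. Summing Chebyshev distances along the two legs (H → F → K) gives a lower bound of 4 + 1 = 5 moves.
A route of 5 moves achieves this: H → B → C → D → F → K.
Since 5 matches the lower bound, it is optimal.

5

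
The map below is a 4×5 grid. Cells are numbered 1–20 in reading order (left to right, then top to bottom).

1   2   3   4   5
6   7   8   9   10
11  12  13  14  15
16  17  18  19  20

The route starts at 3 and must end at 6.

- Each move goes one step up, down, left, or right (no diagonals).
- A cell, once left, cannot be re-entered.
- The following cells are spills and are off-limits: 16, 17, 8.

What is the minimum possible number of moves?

3

The Manhattan distance from 3 to 6 is |1−2| + |3−1| = 3, so at least 3 moves are needed.
A route of 3 moves achieves this: 3 → 2 → 7 → 6.
Since 3 matches the lower bound, it is optimal.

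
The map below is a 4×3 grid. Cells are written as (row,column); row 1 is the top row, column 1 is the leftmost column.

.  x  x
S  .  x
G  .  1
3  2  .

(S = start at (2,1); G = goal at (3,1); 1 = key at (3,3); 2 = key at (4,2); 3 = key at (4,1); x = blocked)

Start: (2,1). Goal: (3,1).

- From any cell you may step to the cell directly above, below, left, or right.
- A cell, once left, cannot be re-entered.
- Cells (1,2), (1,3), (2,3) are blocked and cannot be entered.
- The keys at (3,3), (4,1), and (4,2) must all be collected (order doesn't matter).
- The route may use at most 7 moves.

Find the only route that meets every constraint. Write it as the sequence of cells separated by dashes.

(2,1) - (2,2) - (3,2) - (3,3) - (4,3) - (4,2) - (4,1) - (3,1)

The budget equals the shortest possible length, so every move has to be on a shortest route through the required cells.
Route from (2,1): right 1 to (2,2), down 1 to (3,2), right 1 to (3,3), down 1 to (4,3), left 2 to (4,1), up 1 to (3,1) — 7 moves in all.
Check: all required cells visited; 7 ≤ 7 moves.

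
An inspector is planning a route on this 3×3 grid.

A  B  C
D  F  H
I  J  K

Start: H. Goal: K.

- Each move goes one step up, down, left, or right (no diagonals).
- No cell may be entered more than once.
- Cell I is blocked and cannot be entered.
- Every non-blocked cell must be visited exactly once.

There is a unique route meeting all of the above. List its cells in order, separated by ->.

Need to visit all 8 open cells exactly once, starting at H and ending at K.
Cell A has only two open neighbours (D and B), so the path must pass straight through it: one of those is the cell it's entered from and the other is where it exits.
Route from H: up 1 to C, left 2 to A, down 1 to D, right 1 to F, down 1 to J, right 1 to K — 7 moves in all.
Check: all 8 open cells covered.

H -> C -> B -> A -> D -> F -> J -> K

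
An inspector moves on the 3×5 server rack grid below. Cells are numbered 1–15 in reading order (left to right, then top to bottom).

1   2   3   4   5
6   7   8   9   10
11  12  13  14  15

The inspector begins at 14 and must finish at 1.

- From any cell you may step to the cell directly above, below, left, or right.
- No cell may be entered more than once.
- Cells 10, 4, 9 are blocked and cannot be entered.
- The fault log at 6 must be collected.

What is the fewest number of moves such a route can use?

5

Any route passes through 6 somewhere between 14 and 1. Summing Manhattan distances along the two legs (14 → 6 → 1) gives a lower bound of 4 + 1 = 5 moves.
A route of 5 moves achieves this: 14 → 13 → 8 → 7 → 6 → 1.
Since 5 matches the lower bound, it is optimal.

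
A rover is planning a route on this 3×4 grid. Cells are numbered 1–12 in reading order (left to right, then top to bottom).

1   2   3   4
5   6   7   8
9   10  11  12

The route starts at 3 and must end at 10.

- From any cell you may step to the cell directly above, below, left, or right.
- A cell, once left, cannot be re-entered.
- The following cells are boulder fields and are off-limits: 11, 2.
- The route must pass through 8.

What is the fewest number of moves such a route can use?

5

Any route passes through 8 somewhere between 3 and 10. Summing Manhattan distances along the two legs (3 → 8 → 10) gives a lower bound of 2 + 3 = 5 moves.
A route of 5 moves achieves this: 3 → 4 → 8 → 7 → 6 → 10.
Since 5 matches the lower bound, it is optimal.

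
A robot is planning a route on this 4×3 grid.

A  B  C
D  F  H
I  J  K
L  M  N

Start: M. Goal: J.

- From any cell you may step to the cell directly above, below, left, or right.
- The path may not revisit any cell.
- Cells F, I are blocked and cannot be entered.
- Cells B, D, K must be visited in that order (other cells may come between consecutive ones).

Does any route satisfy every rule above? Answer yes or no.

D must be visited but has only one open neighbour (A), and it is neither the start nor the goal — the route would have to enter and leave through A, re-entering it.

no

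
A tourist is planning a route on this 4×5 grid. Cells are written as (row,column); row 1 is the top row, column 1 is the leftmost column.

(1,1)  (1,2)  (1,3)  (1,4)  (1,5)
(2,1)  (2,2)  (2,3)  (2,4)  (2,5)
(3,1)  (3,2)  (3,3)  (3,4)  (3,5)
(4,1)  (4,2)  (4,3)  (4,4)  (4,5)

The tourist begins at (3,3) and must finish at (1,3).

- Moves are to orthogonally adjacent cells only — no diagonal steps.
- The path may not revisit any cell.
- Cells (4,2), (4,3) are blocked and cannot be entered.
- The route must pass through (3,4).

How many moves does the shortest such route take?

4

Any route passes through (3,4) somewhere between (3,3) and (1,3). Summing Manhattan distances along the two legs ((3,3) → (3,4) → (1,3)) gives a lower bound of 1 + 3 = 4 moves.
A route of 4 moves achieves this: (3,3) → (3,4) → (2,4) → (1,4) → (1,3).
Since 4 matches the lower bound, it is optimal.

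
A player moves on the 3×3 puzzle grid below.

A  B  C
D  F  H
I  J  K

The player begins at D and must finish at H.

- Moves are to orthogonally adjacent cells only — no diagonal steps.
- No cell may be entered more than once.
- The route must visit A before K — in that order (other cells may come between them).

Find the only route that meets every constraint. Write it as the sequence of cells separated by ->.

D -> A -> B -> F -> J -> K -> H

The waypoints must appear in the order A, K, with no cell reused.
Route from D: up to A, right to B, 2× down (reaching J), right to K, up to H — 6 moves in all.
Check: order respected (A at step 1, K at step 5).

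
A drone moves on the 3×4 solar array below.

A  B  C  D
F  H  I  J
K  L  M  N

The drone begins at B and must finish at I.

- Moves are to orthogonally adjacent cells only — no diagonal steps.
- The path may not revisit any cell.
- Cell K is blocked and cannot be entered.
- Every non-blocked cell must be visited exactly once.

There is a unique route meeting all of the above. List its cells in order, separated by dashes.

B - A - F - H - L - M - N - J - D - C - I

Need to visit all 11 open cells exactly once, starting at B and ending at I.
Cell L has only two open neighbours (H and M), so the path must pass straight through it: one of those is the cell it's entered from and the other is where it exits.
Route from B: left to A, down to F, right to H, down to L, 2× right (reaching N), 2× up (reaching D), left to C, down to I — 10 moves in all.
Check: all 11 open cells covered.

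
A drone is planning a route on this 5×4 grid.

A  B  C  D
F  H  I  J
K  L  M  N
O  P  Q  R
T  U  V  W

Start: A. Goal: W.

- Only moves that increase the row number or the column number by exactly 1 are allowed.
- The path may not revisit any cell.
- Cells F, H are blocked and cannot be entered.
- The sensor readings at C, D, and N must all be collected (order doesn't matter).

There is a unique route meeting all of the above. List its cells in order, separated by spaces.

A B C D J N R W

Moves only go right or down, so the column and row indices never decrease.
Route from A: 3× right (reaching D), 4× down (reaching W) — 7 moves in all.
Check: all required cells visited.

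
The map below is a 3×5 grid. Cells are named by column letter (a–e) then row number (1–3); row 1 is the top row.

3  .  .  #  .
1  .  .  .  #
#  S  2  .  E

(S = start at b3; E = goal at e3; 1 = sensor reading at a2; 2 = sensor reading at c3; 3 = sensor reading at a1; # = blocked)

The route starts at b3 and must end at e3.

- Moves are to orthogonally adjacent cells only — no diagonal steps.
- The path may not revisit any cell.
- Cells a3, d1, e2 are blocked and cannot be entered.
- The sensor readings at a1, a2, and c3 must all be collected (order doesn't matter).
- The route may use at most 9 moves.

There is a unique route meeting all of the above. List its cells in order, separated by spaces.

b3 b2 a2 a1 b1 c1 c2 c3 d3 e3

The budget equals the shortest possible length, so every move has to be on a shortest route through the required cells.
Route from b3: up to b2, left to a2, up to a1, 2× right (reaching c1), 2× down (reaching c3), 2× right (reaching e3) — 9 moves in all.
Check: all required cells visited; 9 ≤ 9 moves.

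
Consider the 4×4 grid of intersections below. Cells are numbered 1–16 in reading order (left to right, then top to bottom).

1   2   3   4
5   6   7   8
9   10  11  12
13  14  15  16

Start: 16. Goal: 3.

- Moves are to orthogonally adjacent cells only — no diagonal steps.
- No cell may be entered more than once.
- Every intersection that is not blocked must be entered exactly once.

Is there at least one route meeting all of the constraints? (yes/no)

Colour the cells like a checkerboard: each orthogonal step flips colour, so a Hamiltonian route alternates colours. Here there are 8 cells of one colour and 8 of the other, with start on the same colour as the goal — the counts and endpoints can't be arranged into an alternating sequence of length 16, so no Hamiltonian route exists.

no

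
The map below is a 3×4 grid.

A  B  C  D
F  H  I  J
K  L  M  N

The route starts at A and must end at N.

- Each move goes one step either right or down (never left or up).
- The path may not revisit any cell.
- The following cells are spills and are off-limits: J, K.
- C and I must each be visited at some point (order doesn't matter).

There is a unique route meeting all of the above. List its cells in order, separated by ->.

A -> B -> C -> I -> M -> N

Moves only go right or down, so the column and row indices never decrease.
Route from A: 2× right (reaching C), 2× down (reaching M), right to N — 5 moves in all.
Check: all required cells visited.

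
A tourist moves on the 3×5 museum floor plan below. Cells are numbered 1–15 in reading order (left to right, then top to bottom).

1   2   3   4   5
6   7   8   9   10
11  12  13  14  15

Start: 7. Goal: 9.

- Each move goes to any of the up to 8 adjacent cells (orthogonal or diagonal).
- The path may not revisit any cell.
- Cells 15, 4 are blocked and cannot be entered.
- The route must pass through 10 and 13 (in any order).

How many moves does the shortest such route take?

Any route passes through 10 and 13 in some order between 7 and 9. Summing Chebyshev distances along each leg and taking the cheapest ordering (7 → 13 → 10 → 9) gives a lower bound of 1 + 2 + 1 = 4 moves.
A route of 4 moves achieves this: 7 → 13 → 14 → 10 → 9.
Since 4 matches the lower bound, it is optimal.

4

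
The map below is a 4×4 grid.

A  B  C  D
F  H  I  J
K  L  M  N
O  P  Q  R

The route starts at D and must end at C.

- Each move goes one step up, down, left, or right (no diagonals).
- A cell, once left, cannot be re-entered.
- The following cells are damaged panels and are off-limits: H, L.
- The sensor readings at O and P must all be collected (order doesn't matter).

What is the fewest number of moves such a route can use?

Any route passes through O and P in some order between D and C. Summing Manhattan distances along each leg and taking the cheapest ordering (D → P → O → C) gives a lower bound of 5 + 1 + 5 = 11 moves.
A route of 11 moves achieves this: D → J → N → R → Q → P → O → K → F → A → B → C.
Since 11 matches the lower bound, it is optimal.

11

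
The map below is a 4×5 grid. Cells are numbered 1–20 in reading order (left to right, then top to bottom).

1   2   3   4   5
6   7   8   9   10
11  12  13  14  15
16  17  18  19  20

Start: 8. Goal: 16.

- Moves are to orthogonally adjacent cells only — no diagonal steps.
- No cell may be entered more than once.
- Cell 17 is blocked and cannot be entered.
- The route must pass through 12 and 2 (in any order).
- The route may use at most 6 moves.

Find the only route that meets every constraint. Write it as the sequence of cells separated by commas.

The 6-move cap with required stops at 12, 2 leaves no slack for detours.
Route from 8: up to 3, left to 2, 2× down (reaching 12), left to 11, down to 16 — 6 moves in all.
Check: all required cells visited; 6 ≤ 6 moves.

8, 3, 2, 7, 12, 11, 16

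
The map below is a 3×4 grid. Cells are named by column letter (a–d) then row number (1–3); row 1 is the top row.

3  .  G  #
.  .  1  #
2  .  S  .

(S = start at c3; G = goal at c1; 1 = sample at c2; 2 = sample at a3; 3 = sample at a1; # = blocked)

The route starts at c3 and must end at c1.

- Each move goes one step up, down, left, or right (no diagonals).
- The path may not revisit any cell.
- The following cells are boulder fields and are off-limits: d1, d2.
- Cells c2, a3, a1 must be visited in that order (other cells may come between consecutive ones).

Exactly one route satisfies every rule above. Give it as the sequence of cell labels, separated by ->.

The waypoints must appear in the order c2, a3, a1, with no cell reused.
Route from c3: up 1 to c2, left 1 to b2, down 1 to b3, left 1 to a3, up 2 to a1, right 2 to c1 — 8 moves in all.
Check: order respected (1 at step 1, 2 at step 4, 3 at step 6).

c3 -> c2 -> b2 -> b3 -> a3 -> a2 -> a1 -> b1 -> c1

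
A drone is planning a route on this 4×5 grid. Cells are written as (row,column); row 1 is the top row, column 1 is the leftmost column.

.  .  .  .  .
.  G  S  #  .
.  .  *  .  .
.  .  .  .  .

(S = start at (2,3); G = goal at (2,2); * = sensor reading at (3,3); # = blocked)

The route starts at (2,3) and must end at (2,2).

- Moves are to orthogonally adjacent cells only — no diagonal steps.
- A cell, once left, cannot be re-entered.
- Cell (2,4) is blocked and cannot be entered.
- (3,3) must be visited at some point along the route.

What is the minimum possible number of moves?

3

Any route passes through (3,3) somewhere between (2,3) and (2,2). Summing Manhattan distances along the two legs ((2,3) → (3,3) → (2,2)) gives a lower bound of 1 + 2 = 3 moves.
A route of 3 moves achieves this: (2,3) → (3,3) → (3,2) → (2,2).
Since 3 matches the lower bound, it is optimal.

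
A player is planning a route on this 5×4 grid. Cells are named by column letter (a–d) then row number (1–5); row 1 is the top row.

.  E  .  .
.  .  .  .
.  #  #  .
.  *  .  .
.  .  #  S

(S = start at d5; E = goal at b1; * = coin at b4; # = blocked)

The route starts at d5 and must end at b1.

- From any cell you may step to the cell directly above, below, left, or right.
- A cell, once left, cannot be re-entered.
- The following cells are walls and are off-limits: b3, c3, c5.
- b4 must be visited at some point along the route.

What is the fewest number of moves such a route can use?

8

Any route passes through b4 somewhere between d5 and b1. Summing Manhattan distances along the two legs (d5 → b4 → b1) gives a lower bound of 3 + 3 = 6 moves.
That bound ignores the blocked cells. Measuring each leg by the fewest moves that actually steer around them (d5→b4: 3; b4→b1: 5) raises the lower bound to 8.
A route of 8 moves exists: d5 → d4 → c4 → b4 → a4 → a3 → a2 → a1 → b1.
Since 8 matches that lower bound, it is optimal.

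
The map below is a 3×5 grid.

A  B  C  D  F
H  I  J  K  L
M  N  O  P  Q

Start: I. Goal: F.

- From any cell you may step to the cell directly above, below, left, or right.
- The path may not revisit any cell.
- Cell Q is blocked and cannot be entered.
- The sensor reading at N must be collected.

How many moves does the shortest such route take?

Any route passes through N somewhere between I and F. Summing Manhattan distances along the two legs (I → N → F) gives a lower bound of 1 + 5 = 6 moves.
A route of 6 moves achieves this: I → N → O → J → C → D → F.
Since 6 matches the lower bound, it is optimal.

6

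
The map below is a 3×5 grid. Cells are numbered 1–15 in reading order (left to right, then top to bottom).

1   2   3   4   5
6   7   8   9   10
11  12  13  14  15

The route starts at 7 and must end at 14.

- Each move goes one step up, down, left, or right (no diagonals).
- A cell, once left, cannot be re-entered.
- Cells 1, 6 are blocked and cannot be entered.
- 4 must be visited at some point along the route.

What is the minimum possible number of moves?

Any route passes through 4 somewhere between 7 and 14. Summing Manhattan distances along the two legs (7 → 4 → 14) gives a lower bound of 3 + 2 = 5 moves.
A route of 5 moves achieves this: 7 → 2 → 3 → 4 → 9 → 14.
Since 5 matches the lower bound, it is optimal.

5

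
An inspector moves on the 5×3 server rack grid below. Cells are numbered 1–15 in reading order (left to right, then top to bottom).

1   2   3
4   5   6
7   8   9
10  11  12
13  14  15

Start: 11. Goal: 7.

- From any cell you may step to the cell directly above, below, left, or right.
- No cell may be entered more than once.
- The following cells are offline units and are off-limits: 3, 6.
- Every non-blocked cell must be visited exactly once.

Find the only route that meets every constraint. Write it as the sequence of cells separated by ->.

11 -> 10 -> 13 -> 14 -> 15 -> 12 -> 9 -> 8 -> 5 -> 2 -> 1 -> 4 -> 7

Need to visit all 13 open cells exactly once, starting at 11 and ending at 7.
Cell 9 has only two open neighbours (12 and 8), so the path must pass straight through it: one of those is the cell it's entered from and the other is where it exits.
Route from 11: left to 10, down to 13, 2× right (reaching 15), 2× up (reaching 9), left to 8, 2× up (reaching 2), left to 1, 2× down (reaching 7) — 12 moves in all.
Check: all 13 open cells covered.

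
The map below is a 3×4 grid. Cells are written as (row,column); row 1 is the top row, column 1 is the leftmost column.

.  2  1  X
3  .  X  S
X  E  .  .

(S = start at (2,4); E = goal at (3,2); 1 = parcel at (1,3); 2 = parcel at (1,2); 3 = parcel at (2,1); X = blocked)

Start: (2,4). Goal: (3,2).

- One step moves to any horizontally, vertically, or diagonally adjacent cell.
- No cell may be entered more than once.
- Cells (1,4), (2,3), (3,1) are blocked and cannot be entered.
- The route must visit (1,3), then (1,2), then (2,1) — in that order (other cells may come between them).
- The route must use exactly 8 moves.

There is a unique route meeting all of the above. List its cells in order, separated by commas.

The waypoints must appear in the order (1,3), (1,2), (2,1), with no cell reused.
Route from (2,4): down to (3,4), left to (3,3), up-left to (2,2), up-right to (1,3), 2× left (reaching (1,1)), down to (2,1), down-right to (3,2) — 8 moves in all.
Check: order respected (1 at step 4, 2 at step 5, 3 at step 7); 8 moves as required.

(2,4), (3,4), (3,3), (2,2), (1,3), (1,2), (1,1), (2,1), (3,2)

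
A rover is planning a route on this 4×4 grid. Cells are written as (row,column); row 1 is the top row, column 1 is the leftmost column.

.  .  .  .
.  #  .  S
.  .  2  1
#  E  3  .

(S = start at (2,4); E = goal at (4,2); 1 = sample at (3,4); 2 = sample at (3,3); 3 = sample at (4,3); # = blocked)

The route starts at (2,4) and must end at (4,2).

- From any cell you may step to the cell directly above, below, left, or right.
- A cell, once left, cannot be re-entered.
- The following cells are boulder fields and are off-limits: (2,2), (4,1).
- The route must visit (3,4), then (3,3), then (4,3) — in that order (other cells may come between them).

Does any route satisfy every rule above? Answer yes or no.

One route that works: (2,4) → (3,4) → (3,3) → (4,3) → (4,2).

yes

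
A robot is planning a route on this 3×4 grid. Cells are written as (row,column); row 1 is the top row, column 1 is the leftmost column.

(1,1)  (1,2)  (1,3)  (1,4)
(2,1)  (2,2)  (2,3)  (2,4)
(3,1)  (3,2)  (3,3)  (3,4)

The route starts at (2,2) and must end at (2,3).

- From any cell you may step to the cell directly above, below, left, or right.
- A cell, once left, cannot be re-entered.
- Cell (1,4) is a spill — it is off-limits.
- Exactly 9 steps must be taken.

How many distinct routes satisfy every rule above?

Need simple routes of exactly 9 moves from (2,2) to (2,3) (Manhattan distance 1, so 4 moves are spent on a detour and 4 undoing it).
Enumerating: (2,2) (1,2) (1,1) (2,1) (3,1) (3,2) (3,3) (3,4) (2,4) (2,3).
That gives 1 route.

1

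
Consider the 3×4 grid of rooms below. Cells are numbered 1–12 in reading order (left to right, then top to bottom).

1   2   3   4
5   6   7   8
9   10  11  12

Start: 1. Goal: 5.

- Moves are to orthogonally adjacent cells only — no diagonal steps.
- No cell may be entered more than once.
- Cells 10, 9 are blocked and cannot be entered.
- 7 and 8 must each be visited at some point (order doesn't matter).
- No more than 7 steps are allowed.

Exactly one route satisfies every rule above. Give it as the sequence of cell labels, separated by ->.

The 7-move cap with required stops at 7, 8 leaves no slack for detours.
Route from 1: right 3 to 4, down 1 to 8, left 3 to 5 — 7 moves in all.
Check: all required cells visited; 7 ≤ 7 moves.

1 -> 2 -> 3 -> 4 -> 8 -> 7 -> 6 -> 5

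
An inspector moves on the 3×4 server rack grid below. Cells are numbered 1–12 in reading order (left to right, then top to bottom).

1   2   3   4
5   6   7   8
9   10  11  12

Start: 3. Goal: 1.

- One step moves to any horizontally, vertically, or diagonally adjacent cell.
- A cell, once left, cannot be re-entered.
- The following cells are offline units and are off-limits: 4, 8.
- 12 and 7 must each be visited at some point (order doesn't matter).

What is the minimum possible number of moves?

Any route passes through 12 and 7 in some order between 3 and 1. Summing Chebyshev distances along each leg and taking the cheapest ordering (3 → 7 → 12 → 1) gives a lower bound of 1 + 1 + 3 = 5 moves.
A route of 5 moves achieves this: 3 → 7 → 12 → 11 → 6 → 1.
Since 5 matches the lower bound, it is optimal.

5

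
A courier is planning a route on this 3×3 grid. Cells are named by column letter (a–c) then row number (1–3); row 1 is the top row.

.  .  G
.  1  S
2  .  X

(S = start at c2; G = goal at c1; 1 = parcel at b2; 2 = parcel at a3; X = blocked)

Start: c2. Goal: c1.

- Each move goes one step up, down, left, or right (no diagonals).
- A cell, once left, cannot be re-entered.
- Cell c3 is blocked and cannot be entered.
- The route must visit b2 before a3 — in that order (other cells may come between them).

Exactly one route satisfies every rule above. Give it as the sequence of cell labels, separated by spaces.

c2 b2 b3 a3 a2 a1 b1 c1

The waypoints must appear in the order b2, a3, with no cell reused.
Route from c2: left to b2, down to b3, left to a3, 2× up (reaching a1), 2× right (reaching c1) — 7 moves in all.
Check: order respected (1 at step 1, 2 at step 3).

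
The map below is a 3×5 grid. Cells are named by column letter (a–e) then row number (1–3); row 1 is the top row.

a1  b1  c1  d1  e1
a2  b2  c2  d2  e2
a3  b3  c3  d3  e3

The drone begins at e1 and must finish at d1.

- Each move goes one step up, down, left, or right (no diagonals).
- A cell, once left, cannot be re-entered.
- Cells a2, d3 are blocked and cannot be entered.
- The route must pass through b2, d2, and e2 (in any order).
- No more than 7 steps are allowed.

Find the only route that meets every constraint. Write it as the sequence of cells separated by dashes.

Any route must reach b2, d2, and e2 and still end at d1 within 7 moves, so the order of the required stops is forced.
Route from e1: down 1 to e2, left 3 to b2, up 1 to b1, right 2 to d1 — 7 moves in all.
Check: all required cells visited; 7 ≤ 7 moves.

e1 - e2 - d2 - c2 - b2 - b1 - c1 - d1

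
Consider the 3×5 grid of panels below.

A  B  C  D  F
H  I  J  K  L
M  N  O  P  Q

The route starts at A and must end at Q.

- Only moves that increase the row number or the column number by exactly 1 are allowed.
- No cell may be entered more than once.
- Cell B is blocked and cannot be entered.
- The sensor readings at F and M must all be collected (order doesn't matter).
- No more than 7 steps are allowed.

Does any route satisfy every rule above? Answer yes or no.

M is below but to the left of F: going F → M would need a leftward move and M → F an upward move, so no right/down-only route can visit both required cells.

no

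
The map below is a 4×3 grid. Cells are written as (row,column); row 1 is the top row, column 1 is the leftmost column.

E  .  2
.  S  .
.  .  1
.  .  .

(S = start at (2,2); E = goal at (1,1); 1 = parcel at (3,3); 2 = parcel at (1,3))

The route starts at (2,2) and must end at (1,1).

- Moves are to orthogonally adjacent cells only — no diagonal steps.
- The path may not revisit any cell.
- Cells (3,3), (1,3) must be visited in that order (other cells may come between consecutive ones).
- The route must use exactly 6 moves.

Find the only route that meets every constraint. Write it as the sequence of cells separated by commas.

The waypoints must appear in the order (3,3), (1,3), with no cell reused.
Route from (2,2): down 1 to (3,2), right 1 to (3,3), up 2 to (1,3), left 2 to (1,1) — 6 moves in all.
Check: order respected (1 at step 2, 2 at step 4); 6 moves as required.

(2,2), (3,2), (3,3), (2,3), (1,3), (1,2), (1,1)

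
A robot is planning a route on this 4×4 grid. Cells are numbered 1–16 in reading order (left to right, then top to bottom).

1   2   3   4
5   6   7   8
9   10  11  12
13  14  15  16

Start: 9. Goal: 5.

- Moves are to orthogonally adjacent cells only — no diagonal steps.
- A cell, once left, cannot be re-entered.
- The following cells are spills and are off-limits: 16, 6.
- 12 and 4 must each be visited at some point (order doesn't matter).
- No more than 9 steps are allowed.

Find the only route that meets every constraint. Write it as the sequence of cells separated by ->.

Any route must reach 12 and 4 and still end at 5 within 9 moves, so the order of the required stops is forced.
Route from 9: right 3 to 12, up 2 to 4, left 3 to 1, down 1 to 5 — 9 moves in all.
Check: all required cells visited; 9 ≤ 9 moves.

9 -> 10 -> 11 -> 12 -> 8 -> 4 -> 3 -> 2 -> 1 -> 5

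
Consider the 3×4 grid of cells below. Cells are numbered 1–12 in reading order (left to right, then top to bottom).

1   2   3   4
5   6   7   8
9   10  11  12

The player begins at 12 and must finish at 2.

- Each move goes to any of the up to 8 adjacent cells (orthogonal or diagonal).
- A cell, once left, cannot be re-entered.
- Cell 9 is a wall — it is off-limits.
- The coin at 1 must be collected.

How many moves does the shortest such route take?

Any route passes through 1 somewhere between 12 and 2. Summing Chebyshev distances along the two legs (12 → 1 → 2) gives a lower bound of 3 + 1 = 4 moves.
A route of 4 moves achieves this: 12 → 7 → 6 → 1 → 2.
Since 4 matches the lower bound, it is optimal.

4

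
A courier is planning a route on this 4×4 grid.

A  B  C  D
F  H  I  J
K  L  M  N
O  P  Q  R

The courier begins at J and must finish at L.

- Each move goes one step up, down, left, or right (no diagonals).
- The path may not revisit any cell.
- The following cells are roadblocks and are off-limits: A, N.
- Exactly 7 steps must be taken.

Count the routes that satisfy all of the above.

Need simple routes of exactly 7 moves from J to L (Manhattan distance 3, so 2 moves are spent on a detour and 2 undoing it).
Enumerating: J D C I M Q P L | J D C I H F K L | J D C B H F K L | J D C B H I M L | J I C B H F K L | J I M Q P O K L | J I H F K O P L.
That gives 7 routes.

7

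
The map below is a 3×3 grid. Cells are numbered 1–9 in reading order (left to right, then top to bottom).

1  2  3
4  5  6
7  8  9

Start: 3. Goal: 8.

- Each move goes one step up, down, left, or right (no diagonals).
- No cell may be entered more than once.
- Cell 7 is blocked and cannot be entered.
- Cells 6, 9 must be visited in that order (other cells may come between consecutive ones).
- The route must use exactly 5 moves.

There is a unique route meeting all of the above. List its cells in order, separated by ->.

The waypoints must appear in the order 6, 9, with no cell reused.
Route from 3: left 1 to 2, down 1 to 5, right 1 to 6, down 1 to 9, left 1 to 8 — 5 moves in all.
Check: order respected (6 at step 3, 9 at step 4); 5 moves as required.

3 -> 2 -> 5 -> 6 -> 9 -> 8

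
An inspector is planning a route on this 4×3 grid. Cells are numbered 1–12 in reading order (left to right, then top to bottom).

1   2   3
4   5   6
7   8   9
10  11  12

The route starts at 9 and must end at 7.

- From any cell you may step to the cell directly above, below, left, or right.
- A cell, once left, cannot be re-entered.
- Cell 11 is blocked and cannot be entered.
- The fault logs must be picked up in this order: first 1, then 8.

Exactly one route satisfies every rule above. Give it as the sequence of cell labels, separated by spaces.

The waypoints must appear in the order 1, 8, with no cell reused.
Route from 9: up 2 to 3, left 2 to 1, down 1 to 4, right 1 to 5, down 1 to 8, left 1 to 7 — 8 moves in all.
Check: order respected (1 at step 4, 8 at step 7).

9 6 3 2 1 4 5 8 7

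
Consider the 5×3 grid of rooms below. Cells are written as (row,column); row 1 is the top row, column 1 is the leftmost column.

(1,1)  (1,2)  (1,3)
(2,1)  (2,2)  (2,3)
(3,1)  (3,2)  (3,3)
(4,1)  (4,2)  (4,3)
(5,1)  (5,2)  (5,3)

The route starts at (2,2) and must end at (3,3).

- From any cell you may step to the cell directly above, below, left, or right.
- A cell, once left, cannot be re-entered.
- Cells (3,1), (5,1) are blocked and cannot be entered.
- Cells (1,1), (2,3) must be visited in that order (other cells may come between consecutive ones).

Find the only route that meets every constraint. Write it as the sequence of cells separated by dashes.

(2,2) - (2,1) - (1,1) - (1,2) - (1,3) - (2,3) - (3,3)

The waypoints must appear in the order (1,1), (2,3), with no cell reused.
Route from (2,2): left 1 to (2,1), up 1 to (1,1), right 2 to (1,3), down 2 to (3,3) — 6 moves in all.
Check: order respected ((1,1) at step 2, (2,3) at step 5).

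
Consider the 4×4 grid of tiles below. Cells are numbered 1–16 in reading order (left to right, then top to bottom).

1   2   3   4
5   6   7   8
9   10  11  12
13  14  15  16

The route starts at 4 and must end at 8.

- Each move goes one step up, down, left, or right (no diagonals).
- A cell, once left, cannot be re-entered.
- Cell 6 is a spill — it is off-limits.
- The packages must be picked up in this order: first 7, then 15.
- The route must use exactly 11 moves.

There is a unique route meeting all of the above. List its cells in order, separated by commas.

The waypoints must appear in the order 7, 15, with no cell reused.
Route from 4: left to 3, 2× down (reaching 11), 2× left (reaching 9), down to 13, 3× right (reaching 16), 2× up (reaching 8) — 11 moves in all.
Check: order respected (7 at step 2, 15 at step 8); 11 moves as required.

4, 3, 7, 11, 10, 9, 13, 14, 15, 16, 12, 8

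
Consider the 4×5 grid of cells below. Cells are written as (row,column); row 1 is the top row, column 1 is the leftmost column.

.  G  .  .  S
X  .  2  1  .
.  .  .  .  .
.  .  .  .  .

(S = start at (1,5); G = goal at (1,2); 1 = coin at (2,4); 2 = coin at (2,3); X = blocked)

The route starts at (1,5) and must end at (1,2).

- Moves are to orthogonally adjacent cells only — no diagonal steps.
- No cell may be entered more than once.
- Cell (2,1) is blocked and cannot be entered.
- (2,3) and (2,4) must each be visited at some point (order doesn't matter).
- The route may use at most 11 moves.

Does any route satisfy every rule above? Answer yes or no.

yes

One route that works: (1,5) → (2,5) → (2,4) → (2,3) → (1,3) → (1,2).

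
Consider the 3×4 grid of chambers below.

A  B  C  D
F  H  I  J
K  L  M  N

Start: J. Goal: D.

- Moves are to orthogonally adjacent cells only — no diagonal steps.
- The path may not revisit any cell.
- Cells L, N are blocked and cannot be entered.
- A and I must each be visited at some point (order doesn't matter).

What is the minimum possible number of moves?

Any route passes through A and I in some order between J and D. Summing Manhattan distances along each leg and taking the cheapest ordering (J → I → A → D) gives a lower bound of 1 + 3 + 3 = 7 moves.
A route of 7 moves achieves this: J → I → H → F → A → B → C → D.
Since 7 matches the lower bound, it is optimal.

7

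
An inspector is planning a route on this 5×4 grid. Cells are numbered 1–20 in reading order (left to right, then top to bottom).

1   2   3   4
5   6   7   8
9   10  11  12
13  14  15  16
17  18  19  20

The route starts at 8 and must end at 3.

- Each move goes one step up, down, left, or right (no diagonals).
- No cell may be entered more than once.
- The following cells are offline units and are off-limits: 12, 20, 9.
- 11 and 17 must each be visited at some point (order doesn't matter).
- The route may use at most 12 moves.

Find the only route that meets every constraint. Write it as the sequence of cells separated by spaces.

8 7 11 15 19 18 17 13 14 10 6 2 3

The budget equals the shortest possible length, so every move has to be on a shortest route through the required cells.
Route from 8: left to 7, 3× down (reaching 19), 2× left (reaching 17), up to 13, right to 14, 3× up (reaching 2), right to 3 — 12 moves in all.
Check: all required cells visited; 12 ≤ 12 moves.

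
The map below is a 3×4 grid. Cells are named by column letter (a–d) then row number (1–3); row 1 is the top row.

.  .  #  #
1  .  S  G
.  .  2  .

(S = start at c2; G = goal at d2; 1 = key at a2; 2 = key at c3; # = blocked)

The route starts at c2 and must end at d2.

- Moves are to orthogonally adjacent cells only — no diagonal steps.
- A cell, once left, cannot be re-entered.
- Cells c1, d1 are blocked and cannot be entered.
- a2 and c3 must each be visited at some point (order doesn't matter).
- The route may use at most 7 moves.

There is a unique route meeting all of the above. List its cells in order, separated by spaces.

c2 b2 a2 a3 b3 c3 d3 d2

The budget equals the shortest possible length, so every move has to be on a shortest route through the required cells.
Route from c2: left 2 to a2, down 1 to a3, right 3 to d3, up 1 to d2 — 7 moves in all.
Check: all required cells visited; 7 ≤ 7 moves.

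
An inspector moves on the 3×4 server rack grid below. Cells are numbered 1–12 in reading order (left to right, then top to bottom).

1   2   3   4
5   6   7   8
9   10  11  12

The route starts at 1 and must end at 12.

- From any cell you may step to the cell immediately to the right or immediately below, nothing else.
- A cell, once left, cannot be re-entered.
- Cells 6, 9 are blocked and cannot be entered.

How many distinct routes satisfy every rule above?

A right/down-only route from 1 to 12 makes exactly 2 down-moves and 3 right-moves in some order.
With no other constraints that would be C(5,2) = 10 routes.
Subtract routes through each blocked cell (inclusion–exclusion for overlaps): − through 6: 6 − through 9: 1 → 3.
That gives 3 routes.

3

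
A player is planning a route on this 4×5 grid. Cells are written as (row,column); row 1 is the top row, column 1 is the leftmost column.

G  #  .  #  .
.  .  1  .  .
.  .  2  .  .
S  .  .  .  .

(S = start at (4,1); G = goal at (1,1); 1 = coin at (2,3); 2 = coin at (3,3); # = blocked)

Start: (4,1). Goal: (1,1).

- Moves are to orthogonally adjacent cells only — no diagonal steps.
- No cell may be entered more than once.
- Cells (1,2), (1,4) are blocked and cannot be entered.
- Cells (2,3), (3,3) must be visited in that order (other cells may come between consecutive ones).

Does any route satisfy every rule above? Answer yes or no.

yes

One route that works: (4,1) → (4,2) → (4,3) → (4,4) → (3,4) → (2,4) → (2,3) → (3,3) → (3,2) → (2,2) → (2,1) → (1,1).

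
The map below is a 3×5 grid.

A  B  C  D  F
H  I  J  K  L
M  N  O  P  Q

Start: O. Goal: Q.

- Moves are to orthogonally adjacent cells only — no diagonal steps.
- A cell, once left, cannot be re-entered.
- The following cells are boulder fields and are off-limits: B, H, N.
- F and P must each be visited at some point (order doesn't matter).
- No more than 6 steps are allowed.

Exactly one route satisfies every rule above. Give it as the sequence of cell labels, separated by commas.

Any route must reach F and P and still end at Q within 6 moves, so the order of the required stops is forced.
Route from O: right 1 to P, up 2 to D, right 1 to F, down 2 to Q — 6 moves in all.
Check: all required cells visited; 6 ≤ 6 moves.

O, P, K, D, F, L, Q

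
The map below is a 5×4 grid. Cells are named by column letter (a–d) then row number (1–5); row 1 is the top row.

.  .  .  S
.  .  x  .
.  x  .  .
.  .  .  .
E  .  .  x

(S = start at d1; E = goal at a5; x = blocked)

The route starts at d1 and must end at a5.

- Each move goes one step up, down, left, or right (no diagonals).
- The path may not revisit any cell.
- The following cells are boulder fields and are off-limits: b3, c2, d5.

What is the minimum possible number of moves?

7

The Manhattan distance from d1 to a5 is |1−5| + |4−1| = 7, so at least 7 moves are needed.
A route of 7 moves achieves this: d1 → d2 → d3 → d4 → c4 → c5 → b5 → a5.
Since 7 matches the lower bound, it is optimal.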